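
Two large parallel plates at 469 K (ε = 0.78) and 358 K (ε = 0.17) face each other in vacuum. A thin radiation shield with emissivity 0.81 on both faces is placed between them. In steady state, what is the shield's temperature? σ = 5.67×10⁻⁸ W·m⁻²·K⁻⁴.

In steady state the net flux on the hot side equals that on the cold side.
σ(T₁⁴−T_s⁴)/D₁ = σ(T_s⁴−T₂⁴)/D₂, with D₁ = 1/ε₁+1/ε_s−1 = 1.517, D₂ = 1/ε_s+1/ε₂−1 = 6.117.
Solve for T_s⁴: T_s⁴ = (D₂·T₁⁴ + D₁·T₂⁴)/(D₁+D₂) = 4.203×10¹⁰ K⁴.

T_s ≈ 453 K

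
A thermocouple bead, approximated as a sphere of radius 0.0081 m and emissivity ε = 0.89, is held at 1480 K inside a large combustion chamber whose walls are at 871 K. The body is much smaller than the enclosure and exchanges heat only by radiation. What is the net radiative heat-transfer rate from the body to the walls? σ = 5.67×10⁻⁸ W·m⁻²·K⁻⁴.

P_net ≈ 176 W

For a small grey body in a large enclosure: P_net = εσA(T_body⁴ − T_wall⁴).
A = 4πr² = 8.245×10⁻⁴ m²; T_body⁴ − T_wall⁴ = 4.798×10¹² − 5.755×10¹¹ = 4.222×10¹² K⁴.
|P_net| = 0.89·5.67×10⁻⁸·8.245×10⁻⁴·4.222×10¹².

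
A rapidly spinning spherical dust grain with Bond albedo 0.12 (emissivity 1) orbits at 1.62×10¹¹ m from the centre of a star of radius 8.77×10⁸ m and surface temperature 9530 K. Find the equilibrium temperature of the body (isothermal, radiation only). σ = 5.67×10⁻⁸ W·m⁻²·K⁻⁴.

T ≈ 480 K

The star's surface emits σT_*⁴; at distance d the flux is S = σT_*⁴(R_*/d)².
S = 5.67×10⁻⁸·(9530)⁴·(8.77×10⁸/1.62×10¹¹)² = 13710 W/m².
For an isothermal sphere T⁴ = (1−a)S/(4σ) = 5.318×10¹⁰ K⁴.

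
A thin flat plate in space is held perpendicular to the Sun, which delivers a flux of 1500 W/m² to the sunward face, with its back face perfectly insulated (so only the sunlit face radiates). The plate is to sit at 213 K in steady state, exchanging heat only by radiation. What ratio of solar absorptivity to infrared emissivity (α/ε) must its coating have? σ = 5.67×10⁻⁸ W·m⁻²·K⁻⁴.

Balance: αS·A = εσ·1A·T⁴ ⇒ α/ε = σT⁴/S.
α/ε = 5.67×10⁻⁸·(213)⁴/1500 = 5.67×10⁻⁸·2.058×10⁹/1500.

α/ε ≈ 0.0778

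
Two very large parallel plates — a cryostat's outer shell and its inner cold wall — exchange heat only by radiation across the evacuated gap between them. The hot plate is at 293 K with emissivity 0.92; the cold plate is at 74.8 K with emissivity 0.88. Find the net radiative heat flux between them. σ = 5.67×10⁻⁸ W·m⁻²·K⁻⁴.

For two infinite grey parallel plates, q = σ(T₁⁴ − T₂⁴)/(1/ε₁ + 1/ε₂ − 1).
T₁⁴ − T₂⁴ = 7.370×10⁹ − 3.130×10⁷ = 7.339×10⁹ K⁴.
1/ε₁ + 1/ε₂ − 1 = 1.087 + 1.136 − 1 = 1.223.
q = 5.67×10⁻⁸ × 7.339×10⁹ / 1.223.

q ≈ 340 W/m²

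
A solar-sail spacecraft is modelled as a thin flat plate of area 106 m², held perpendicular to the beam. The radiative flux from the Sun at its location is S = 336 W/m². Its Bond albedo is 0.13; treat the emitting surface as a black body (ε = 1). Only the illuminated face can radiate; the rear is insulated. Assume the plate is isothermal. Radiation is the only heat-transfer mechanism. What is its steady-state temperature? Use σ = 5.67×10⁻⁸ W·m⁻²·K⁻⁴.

At equilibrium, absorbed power = emitted power.
Absorbing cross-section = A = 106.0 m²; emitting surface = A = 106.0 m² (ratio 1).
(1−a)S·A_cross = εσ·A_surf·T⁴  ⇒  T⁴ = (1−a)S/(1σ).
T⁴ = 0.870·336/(1·5.67×10⁻⁸) = 5.156×10⁹ K⁴.
T = (5.156×10⁹)^(1/4).

T ≈ 268 K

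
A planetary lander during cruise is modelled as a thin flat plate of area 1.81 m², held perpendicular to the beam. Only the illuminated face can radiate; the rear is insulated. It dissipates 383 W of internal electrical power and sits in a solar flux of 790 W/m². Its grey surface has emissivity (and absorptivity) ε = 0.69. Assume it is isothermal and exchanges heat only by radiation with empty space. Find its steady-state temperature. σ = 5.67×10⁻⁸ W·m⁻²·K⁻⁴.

At steady state, absorbed solar power + internal power = radiated power.
Absorbed: α·S·A_cross = 0.69·790·1.810 = 986.6 W (cross-section A).
Total input = 986.6 + 383 = 1370 W.
Radiated: εσ·A_surf·T⁴ with A_surf = A = 1.810 m².
T⁴ = 1370/(0.69·5.67×10⁻⁸·1.810) = 1.934×10¹⁰ K⁴.

T ≈ 373 K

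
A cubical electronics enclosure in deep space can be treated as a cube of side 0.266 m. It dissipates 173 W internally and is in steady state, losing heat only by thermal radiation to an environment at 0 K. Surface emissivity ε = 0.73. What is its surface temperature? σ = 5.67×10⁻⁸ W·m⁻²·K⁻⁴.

Steady state: internal power = radiated power, P = εσA T⁴.
Radiating area A = 6L² = 0.4245 m².
T⁴ = P/(εσA) = 173/(0.73·5.67×10⁻⁸·0.4245) = 9.845×10⁹ K⁴.
T = (9.845×10⁹)^(1/4).

T ≈ 315 K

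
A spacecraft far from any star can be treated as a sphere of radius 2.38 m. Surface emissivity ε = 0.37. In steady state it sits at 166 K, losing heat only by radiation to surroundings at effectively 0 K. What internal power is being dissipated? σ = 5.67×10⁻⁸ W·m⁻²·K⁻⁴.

P ≈ 1130 W

Steady state: P = εσA T⁴.
A = 4πr² = 71.18 m²; T⁴ = (166)⁴ = 7.593×10⁸ K⁴.
P = 0.37 × 5.67×10⁻⁸ × 71.18 × 7.593×10⁸.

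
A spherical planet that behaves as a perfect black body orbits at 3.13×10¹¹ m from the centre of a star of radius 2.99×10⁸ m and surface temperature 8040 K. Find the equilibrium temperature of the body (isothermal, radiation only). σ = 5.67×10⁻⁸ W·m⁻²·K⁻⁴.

The star's surface emits σT_*⁴; at distance d the flux is S = σT_*⁴(R_*/d)².
S = 5.67×10⁻⁸·(8040)⁴·(2.99×10⁸/3.13×10¹¹)² = 216.2 W/m².
For an isothermal sphere T⁴ = (1−a)S/(4σ) = 9.533×10⁸ K⁴.

T ≈ 176 K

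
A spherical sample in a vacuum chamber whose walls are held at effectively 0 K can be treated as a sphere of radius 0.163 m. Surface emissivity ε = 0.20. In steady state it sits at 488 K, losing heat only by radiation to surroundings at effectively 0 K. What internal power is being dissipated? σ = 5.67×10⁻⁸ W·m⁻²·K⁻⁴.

Steady state: P = εσA T⁴.
A = 4πr² = 0.3339 m²; T⁴ = (488)⁴ = 5.671×10¹⁰ K⁴.
P = 0.20 × 5.67×10⁻⁸ × 0.3339 × 5.671×10¹⁰.

P ≈ 215 W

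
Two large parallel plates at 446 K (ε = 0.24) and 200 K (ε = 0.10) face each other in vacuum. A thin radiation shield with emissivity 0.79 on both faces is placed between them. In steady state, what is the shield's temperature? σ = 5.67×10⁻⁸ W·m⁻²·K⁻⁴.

T_s ≈ 409 K

In steady state the net flux on the hot side equals that on the cold side.
σ(T₁⁴−T_s⁴)/D₁ = σ(T_s⁴−T₂⁴)/D₂, with D₁ = 1/ε₁+1/ε_s−1 = 4.432, D₂ = 1/ε_s+1/ε₂−1 = 10.27.
Solve for T_s⁴: T_s⁴ = (D₂·T₁⁴ + D₁·T₂⁴)/(D₁+D₂) = 2.812×10¹⁰ K⁴.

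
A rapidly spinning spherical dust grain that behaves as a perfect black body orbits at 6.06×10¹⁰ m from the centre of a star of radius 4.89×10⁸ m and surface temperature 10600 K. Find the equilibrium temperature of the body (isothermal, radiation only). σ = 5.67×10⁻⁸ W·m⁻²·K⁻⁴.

The star's surface emits σT_*⁴; at distance d the flux is S = σT_*⁴(R_*/d)².
S = 5.67×10⁻⁸·(10600)⁴·(4.89×10⁸/6.06×10¹⁰)² = 46610 W/m².
For an isothermal sphere T⁴ = (1−a)S/(4σ) = 2.055×10¹¹ K⁴.

T ≈ 673 K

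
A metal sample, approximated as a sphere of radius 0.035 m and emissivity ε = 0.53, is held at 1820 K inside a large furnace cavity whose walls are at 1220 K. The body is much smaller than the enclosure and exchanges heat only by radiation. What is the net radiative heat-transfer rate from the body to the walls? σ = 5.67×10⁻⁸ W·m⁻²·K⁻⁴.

For a small grey body in a large enclosure: P_net = εσA(T_body⁴ − T_wall⁴).
A = 4πr² = 0.01539 m²; T_body⁴ − T_wall⁴ = 1.097×10¹³ − 2.215×10¹² = 8.757×10¹² K⁴.
|P_net| = 0.53·5.67×10⁻⁸·0.01539·8.757×10¹².

P_net ≈ 4050 W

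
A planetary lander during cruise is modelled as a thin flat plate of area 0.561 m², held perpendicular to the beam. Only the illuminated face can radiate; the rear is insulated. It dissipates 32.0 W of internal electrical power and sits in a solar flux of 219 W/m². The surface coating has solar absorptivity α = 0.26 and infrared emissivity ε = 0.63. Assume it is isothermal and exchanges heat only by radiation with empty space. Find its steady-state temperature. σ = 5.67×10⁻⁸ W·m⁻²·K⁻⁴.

T ≈ 238 K

At steady state, absorbed solar power + internal power = radiated power.
Absorbed: α·S·A_cross = 0.26·219·0.5610 = 31.94 W (cross-section A).
Total input = 31.94 + 32.0 = 63.94 W.
Radiated: εσ·A_surf·T⁴ with A_surf = A = 0.5610 m².
T⁴ = 63.94/(0.63·5.67×10⁻⁸·0.5610) = 3.191×10⁹ K⁴.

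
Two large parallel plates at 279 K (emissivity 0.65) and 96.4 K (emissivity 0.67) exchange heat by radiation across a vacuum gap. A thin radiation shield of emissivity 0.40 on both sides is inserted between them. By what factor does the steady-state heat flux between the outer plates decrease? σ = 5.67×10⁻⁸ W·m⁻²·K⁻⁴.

Without shield: q₀ = σΔ(T⁴)/(1/ε₁+1/ε₂−1) with denominator 2.031.
With shield the two gaps are in series; the resistances add: (1/ε₁+1/ε_s−1)+(1/ε_s+1/ε₂−1) = 3.038+2.993 = 6.031.
Heat-flux ratio q₀/q = 6.031/2.031.

factor ≈ 2.97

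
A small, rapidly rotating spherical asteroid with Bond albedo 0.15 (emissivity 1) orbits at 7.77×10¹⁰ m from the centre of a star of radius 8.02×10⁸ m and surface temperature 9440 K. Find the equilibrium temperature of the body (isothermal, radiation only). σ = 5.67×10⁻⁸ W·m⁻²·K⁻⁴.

The star's surface emits σT_*⁴; at distance d the flux is S = σT_*⁴(R_*/d)².
S = 5.67×10⁻⁸·(9440)⁴·(8.02×10⁸/7.77×10¹⁰)² = 47970 W/m².
For an isothermal sphere T⁴ = (1−a)S/(4σ) = 1.798×10¹¹ K⁴.

T ≈ 651 K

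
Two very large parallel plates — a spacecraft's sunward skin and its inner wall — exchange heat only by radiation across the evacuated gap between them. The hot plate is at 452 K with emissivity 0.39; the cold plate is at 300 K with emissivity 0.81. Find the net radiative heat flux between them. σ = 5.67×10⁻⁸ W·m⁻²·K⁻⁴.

For two infinite grey parallel plates, q = σ(T₁⁴ − T₂⁴)/(1/ε₁ + 1/ε₂ − 1).
T₁⁴ − T₂⁴ = 4.174×10¹⁰ − 8.100×10⁹ = 3.364×10¹⁰ K⁴.
1/ε₁ + 1/ε₂ − 1 = 2.564 + 1.235 − 1 = 2.799.
q = 5.67×10⁻⁸ × 3.364×10¹⁰ / 2.799.

q ≈ 682 W/m²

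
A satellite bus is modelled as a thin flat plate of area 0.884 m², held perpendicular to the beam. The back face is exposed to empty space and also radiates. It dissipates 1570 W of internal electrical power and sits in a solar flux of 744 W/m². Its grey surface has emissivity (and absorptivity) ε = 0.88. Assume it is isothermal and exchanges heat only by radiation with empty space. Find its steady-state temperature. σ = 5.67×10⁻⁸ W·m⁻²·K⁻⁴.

At steady state, absorbed solar power + internal power = radiated power.
Absorbed: α·S·A_cross = 0.88·744·0.8840 = 578.8 W (cross-section A).
Total input = 578.8 + 1570 = 2149 W.
Radiated: εσ·A_surf·T⁴ with A_surf = 2A = 1.768 m².
T⁴ = 2149/(0.88·5.67×10⁻⁸·1.768) = 2.436×10¹⁰ K⁴.

T ≈ 395 K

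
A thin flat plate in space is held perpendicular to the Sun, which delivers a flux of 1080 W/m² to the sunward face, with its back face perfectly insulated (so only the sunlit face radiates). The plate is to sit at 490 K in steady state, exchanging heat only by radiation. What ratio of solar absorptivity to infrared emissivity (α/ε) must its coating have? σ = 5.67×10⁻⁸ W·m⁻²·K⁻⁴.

Balance: αS·A = εσ·1A·T⁴ ⇒ α/ε = σT⁴/S.
α/ε = 5.67×10⁻⁸·(490)⁴/1080 = 5.67×10⁻⁸·5.765×10¹⁰/1080.

α/ε ≈ 3.03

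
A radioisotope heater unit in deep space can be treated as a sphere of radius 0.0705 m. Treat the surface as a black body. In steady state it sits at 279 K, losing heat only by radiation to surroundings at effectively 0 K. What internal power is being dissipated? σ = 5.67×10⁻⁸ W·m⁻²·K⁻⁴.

Steady state: P = εσA T⁴.
A = 4πr² = 0.06246 m²; T⁴ = (279)⁴ = 6.059×10⁹ K⁴.
P = 1.0 × 5.67×10⁻⁸ × 0.06246 × 6.059×10⁹.

P ≈ 21.5 W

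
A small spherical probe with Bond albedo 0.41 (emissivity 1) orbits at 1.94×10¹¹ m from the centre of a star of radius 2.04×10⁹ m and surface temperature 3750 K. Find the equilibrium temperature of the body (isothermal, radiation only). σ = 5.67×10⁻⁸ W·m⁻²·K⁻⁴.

T ≈ 238 K

The star's surface emits σT_*⁴; at distance d the flux is S = σT_*⁴(R_*/d)².
S = 5.67×10⁻⁸·(3750)⁴·(2.04×10⁹/1.94×10¹¹)² = 1240 W/m².
For an isothermal sphere T⁴ = (1−a)S/(4σ) = 3.225×10⁹ K⁴.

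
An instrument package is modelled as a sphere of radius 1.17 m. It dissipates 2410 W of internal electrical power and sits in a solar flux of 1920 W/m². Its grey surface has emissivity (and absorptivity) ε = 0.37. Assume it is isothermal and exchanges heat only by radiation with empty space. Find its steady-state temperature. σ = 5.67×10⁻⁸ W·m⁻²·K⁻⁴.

At steady state, absorbed solar power + internal power = radiated power.
Absorbed: α·S·A_cross = 0.37·1920·4.301 = 3055 W (cross-section πr²).
Total input = 3055 + 2410 = 5465 W.
Radiated: εσ·A_surf·T⁴ with A_surf = 4πr² = 17.20 m².
T⁴ = 5465/(0.37·5.67×10⁻⁸·17.20) = 1.514×10¹⁰ K⁴.

T ≈ 351 K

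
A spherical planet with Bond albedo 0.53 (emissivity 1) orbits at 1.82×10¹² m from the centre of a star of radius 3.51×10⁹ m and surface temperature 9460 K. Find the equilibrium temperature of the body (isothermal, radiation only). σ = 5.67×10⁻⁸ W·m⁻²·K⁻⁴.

T ≈ 243 K

The star's surface emits σT_*⁴; at distance d the flux is S = σT_*⁴(R_*/d)².
S = 5.67×10⁻⁸·(9460)⁴·(3.51×10⁹/1.82×10¹²)² = 1689 W/m².
For an isothermal sphere T⁴ = (1−a)S/(4σ) = 3.500×10⁹ K⁴.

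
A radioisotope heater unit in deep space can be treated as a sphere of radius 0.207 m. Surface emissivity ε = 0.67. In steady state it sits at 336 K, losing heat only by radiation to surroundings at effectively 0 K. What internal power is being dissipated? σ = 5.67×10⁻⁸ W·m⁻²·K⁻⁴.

P ≈ 261 W

Steady state: P = εσA T⁴.
A = 4πr² = 0.5385 m²; T⁴ = (336)⁴ = 1.275×10¹⁰ K⁴.
P = 0.67 × 5.67×10⁻⁸ × 0.5385 × 1.275×10¹⁰.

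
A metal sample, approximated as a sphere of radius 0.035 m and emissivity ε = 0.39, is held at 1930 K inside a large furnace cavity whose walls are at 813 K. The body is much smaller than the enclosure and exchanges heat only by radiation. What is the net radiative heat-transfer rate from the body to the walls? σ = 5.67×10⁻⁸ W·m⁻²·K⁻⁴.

For a small grey body in a large enclosure: P_net = εσA(T_body⁴ − T_wall⁴).
A = 4πr² = 0.01539 m²; T_body⁴ − T_wall⁴ = 1.387×10¹³ − 4.369×10¹¹ = 1.344×10¹³ K⁴.
|P_net| = 0.39·5.67×10⁻⁸·0.01539·1.344×10¹³.

P_net ≈ 4570 W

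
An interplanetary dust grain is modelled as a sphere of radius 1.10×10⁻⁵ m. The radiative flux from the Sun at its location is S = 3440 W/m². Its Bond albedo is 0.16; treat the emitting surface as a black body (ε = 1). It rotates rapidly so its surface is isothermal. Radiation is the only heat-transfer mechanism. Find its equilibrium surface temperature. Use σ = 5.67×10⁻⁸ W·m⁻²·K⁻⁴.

At equilibrium, absorbed power = emitted power.
Absorbing cross-section = πr² = 3.801×10⁻¹⁰ m²; emitting surface = 4πr² = 1.521×10⁻⁹ m² (ratio 4).
(1−a)S·A_cross = εσ·A_surf·T⁴  ⇒  T⁴ = (1−a)S/(4σ).
T⁴ = 0.840·3440/(4·5.67×10⁻⁸) = 1.274×10¹⁰ K⁴.
T = (1.274×10¹⁰)^(1/4).

T ≈ 336 K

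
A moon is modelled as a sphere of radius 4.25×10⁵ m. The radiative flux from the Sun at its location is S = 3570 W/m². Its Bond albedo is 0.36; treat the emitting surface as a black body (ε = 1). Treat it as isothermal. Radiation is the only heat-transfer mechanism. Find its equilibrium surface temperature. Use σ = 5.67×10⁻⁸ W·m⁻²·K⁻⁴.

T ≈ 317 K

At equilibrium, absorbed power = emitted power.
Absorbing cross-section = πr² = 5.675×10¹¹ m²; emitting surface = 4πr² = 2.270×10¹² m² (ratio 4).
(1−a)S·A_cross = εσ·A_surf·T⁴  ⇒  T⁴ = (1−a)S/(4σ).
T⁴ = 0.640·3570/(4·5.67×10⁻⁸) = 1.007×10¹⁰ K⁴.
T = (1.007×10¹⁰)^(1/4).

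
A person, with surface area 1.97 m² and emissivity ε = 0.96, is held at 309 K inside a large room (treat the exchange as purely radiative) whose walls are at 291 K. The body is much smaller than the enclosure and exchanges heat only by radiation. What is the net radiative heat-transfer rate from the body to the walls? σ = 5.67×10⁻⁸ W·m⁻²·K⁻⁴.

For a small grey body in a large enclosure: P_net = εσA(T_body⁴ − T_wall⁴).
A = 1.97 m²; T_body⁴ − T_wall⁴ = 9.117×10⁹ − 7.171×10⁹ = 1.946×10⁹ K⁴.
|P_net| = 0.96·5.67×10⁻⁸·1.970·1.946×10⁹.

P_net ≈ 209 W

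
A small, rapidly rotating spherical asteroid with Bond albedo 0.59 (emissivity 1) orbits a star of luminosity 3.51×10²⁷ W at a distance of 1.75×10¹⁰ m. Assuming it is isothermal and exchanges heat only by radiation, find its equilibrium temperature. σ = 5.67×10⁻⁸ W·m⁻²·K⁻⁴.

First find the stellar flux at distance d: S = L/(4πd²) = 3.51×10²⁷/(4π·(1.75×10¹⁰)²) = 9.121×10⁵ W/m².
For an isothermal sphere, absorbed (1−a)S·πr² = emitted σ·4πr²·T⁴, so T⁴ = (1−a)S/(4σ).
T⁴ = 0.410·9.121×10⁵/(4·5.67×10⁻⁸) = 1.649×10¹² K⁴.

T ≈ 1130 K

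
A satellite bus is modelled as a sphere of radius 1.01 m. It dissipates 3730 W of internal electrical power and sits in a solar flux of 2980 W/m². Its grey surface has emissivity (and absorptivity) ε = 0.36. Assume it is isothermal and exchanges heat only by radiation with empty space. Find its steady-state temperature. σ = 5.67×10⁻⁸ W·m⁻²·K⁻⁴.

At steady state, absorbed solar power + internal power = radiated power.
Absorbed: α·S·A_cross = 0.36·2980·3.205 = 3438 W (cross-section πr²).
Total input = 3438 + 3730 = 7168 W.
Radiated: εσ·A_surf·T⁴ with A_surf = 4πr² = 12.82 m².
T⁴ = 7168/(0.36·5.67×10⁻⁸·12.82) = 2.739×10¹⁰ K⁴.

T ≈ 407 K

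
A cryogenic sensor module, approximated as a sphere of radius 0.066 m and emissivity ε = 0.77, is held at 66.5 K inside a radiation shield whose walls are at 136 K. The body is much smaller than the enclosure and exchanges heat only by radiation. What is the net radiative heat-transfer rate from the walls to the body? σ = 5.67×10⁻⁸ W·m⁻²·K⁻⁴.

P_net ≈ 0.771 W

For a small grey body in a large enclosure: P_net = εσA(T_body⁴ − T_wall⁴).
A = 4πr² = 0.05474 m²; T_body⁴ − T_wall⁴ = 1.956×10⁷ − 3.421×10⁸ = -3.225×10⁸ K⁴.
|P_net| = 0.77·5.67×10⁻⁸·0.05474·3.225×10⁸.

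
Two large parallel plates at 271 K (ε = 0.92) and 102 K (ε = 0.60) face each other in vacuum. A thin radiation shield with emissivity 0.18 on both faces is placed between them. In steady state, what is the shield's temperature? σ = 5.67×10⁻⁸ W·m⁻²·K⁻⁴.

T_s ≈ 232 K

In steady state the net flux on the hot side equals that on the cold side.
σ(T₁⁴−T_s⁴)/D₁ = σ(T_s⁴−T₂⁴)/D₂, with D₁ = 1/ε₁+1/ε_s−1 = 5.643, D₂ = 1/ε_s+1/ε₂−1 = 6.222.
Solve for T_s⁴: T_s⁴ = (D₂·T₁⁴ + D₁·T₂⁴)/(D₁+D₂) = 2.880×10⁹ K⁴.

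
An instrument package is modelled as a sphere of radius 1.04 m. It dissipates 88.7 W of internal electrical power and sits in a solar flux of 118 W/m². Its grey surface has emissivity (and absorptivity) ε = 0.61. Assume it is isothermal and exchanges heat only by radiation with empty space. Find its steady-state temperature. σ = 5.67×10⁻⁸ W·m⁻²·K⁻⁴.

T ≈ 163 K

At steady state, absorbed solar power + internal power = radiated power.
Absorbed: α·S·A_cross = 0.61·118·3.398 = 244.6 W (cross-section πr²).
Total input = 244.6 + 88.7 = 333.3 W.
Radiated: εσ·A_surf·T⁴ with A_surf = 4πr² = 13.59 m².
T⁴ = 333.3/(0.61·5.67×10⁻⁸·13.59) = 7.090×10⁸ K⁴.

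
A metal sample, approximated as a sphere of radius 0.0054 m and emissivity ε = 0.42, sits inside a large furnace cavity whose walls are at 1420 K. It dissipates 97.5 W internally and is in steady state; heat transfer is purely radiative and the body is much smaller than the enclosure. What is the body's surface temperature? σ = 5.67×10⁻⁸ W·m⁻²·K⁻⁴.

For a small grey body in a large enclosure, net radiated power = εσA(T⁴ − T_w⁴).
Steady state: P = εσA(T⁴ − T_w⁴) with A = 4πr² = 3.664×10⁻⁴ m².
T⁴ = P/(εσA) + T_w⁴ = 97.5/(0.42·5.67×10⁻⁸·3.664×10⁻⁴) + (1420)⁴
    = 1.117×10¹³ + 4.066×10¹² = 1.524×10¹³ K⁴.

T ≈ 1980 K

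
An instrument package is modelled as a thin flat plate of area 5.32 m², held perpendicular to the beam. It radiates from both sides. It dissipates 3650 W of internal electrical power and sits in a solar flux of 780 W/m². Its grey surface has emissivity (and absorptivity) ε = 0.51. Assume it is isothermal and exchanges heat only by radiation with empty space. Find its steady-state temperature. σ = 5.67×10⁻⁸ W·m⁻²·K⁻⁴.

At steady state, absorbed solar power + internal power = radiated power.
Absorbed: α·S·A_cross = 0.51·780·5.320 = 2116 W (cross-section A).
Total input = 2116 + 3650 = 5766 W.
Radiated: εσ·A_surf·T⁴ with A_surf = 2A = 10.64 m².
T⁴ = 5766/(0.51·5.67×10⁻⁸·10.64) = 1.874×10¹⁰ K⁴.

T ≈ 370 K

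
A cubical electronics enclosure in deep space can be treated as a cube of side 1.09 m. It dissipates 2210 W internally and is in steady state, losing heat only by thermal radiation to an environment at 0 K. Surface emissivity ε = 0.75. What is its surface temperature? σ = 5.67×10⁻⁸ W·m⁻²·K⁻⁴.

Steady state: internal power = radiated power, P = εσA T⁴.
Radiating area A = 6L² = 7.129 m².
T⁴ = P/(εσA) = 2210/(0.75·5.67×10⁻⁸·7.129) = 7.290×10⁹ K⁴.
T = (7.290×10⁹)^(1/4).

T ≈ 292 K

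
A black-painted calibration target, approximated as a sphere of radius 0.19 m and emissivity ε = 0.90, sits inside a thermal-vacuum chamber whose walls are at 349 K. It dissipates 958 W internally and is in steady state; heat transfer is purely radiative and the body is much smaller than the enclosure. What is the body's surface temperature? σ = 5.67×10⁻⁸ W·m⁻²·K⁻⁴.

T ≈ 487 K

For a small grey body in a large enclosure, net radiated power = εσA(T⁴ − T_w⁴).
Steady state: P = εσA(T⁴ − T_w⁴) with A = 4πr² = 0.4536 m².
T⁴ = P/(εσA) + T_w⁴ = 958/(0.90·5.67×10⁻⁸·0.4536) + (349)⁴
    = 4.138×10¹⁰ + 1.484×10¹⁰ = 5.622×10¹⁰ K⁴.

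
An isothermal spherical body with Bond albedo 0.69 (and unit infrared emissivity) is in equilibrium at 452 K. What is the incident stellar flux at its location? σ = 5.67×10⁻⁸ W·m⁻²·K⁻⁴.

(1−a)S·πr² = σ·4πr²·T⁴ ⇒ S = 4σT⁴/(1−a).
S = 4·5.67×10⁻⁸·4.174×10¹⁰/0.310.

S ≈ 30500 W/m²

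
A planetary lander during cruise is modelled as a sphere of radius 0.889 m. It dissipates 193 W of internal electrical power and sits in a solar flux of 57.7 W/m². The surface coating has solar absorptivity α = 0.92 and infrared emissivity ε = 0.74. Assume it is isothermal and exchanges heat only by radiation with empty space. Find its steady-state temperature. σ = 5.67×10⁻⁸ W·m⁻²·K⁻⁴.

At steady state, absorbed solar power + internal power = radiated power.
Absorbed: α·S·A_cross = 0.92·57.7·2.483 = 131.8 W (cross-section πr²).
Total input = 131.8 + 193 = 324.8 W.
Radiated: εσ·A_surf·T⁴ with A_surf = 4πr² = 9.931 m².
T⁴ = 324.8/(0.74·5.67×10⁻⁸·9.931) = 7.795×10⁸ K⁴.

T ≈ 167 K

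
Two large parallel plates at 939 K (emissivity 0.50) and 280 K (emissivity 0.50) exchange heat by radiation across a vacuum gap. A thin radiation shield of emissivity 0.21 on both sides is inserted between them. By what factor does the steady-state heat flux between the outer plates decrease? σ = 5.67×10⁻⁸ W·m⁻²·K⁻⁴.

Without shield: q₀ = σΔ(T⁴)/(1/ε₁+1/ε₂−1) with denominator 3.000.
With shield the two gaps are in series; the resistances add: (1/ε₁+1/ε_s−1)+(1/ε_s+1/ε₂−1) = 5.762+5.762 = 11.52.
Heat-flux ratio q₀/q = 11.52/3.000.

factor ≈ 3.84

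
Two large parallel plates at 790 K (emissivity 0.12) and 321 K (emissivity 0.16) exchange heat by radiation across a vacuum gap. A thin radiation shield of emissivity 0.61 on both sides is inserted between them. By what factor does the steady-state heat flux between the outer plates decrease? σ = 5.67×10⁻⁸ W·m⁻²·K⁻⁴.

Without shield: q₀ = σΔ(T⁴)/(1/ε₁+1/ε₂−1) with denominator 13.58.
With shield the two gaps are in series; the resistances add: (1/ε₁+1/ε_s−1)+(1/ε_s+1/ε₂−1) = 8.973+6.889 = 15.86.
Heat-flux ratio q₀/q = 15.86/13.58.

factor ≈ 1.17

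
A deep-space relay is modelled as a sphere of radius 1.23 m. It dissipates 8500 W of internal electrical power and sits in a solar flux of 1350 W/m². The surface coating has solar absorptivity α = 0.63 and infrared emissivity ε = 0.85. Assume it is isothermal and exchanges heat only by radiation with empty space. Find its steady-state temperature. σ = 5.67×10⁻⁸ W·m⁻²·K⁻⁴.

At steady state, absorbed solar power + internal power = radiated power.
Absorbed: α·S·A_cross = 0.63·1350·4.753 = 4042 W (cross-section πr²).
Total input = 4042 + 8500 = 12540 W.
Radiated: εσ·A_surf·T⁴ with A_surf = 4πr² = 19.01 m².
T⁴ = 12540/(0.85·5.67×10⁻⁸·19.01) = 1.369×10¹⁰ K⁴.

T ≈ 342 K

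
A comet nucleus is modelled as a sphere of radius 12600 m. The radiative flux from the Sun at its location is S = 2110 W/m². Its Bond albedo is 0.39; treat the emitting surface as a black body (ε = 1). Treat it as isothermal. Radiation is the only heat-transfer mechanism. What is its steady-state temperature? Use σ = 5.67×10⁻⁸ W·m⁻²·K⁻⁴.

At equilibrium, absorbed power = emitted power.
Absorbing cross-section = πr² = 4.988×10⁸ m²; emitting surface = 4πr² = 1.995×10⁹ m² (ratio 4).
(1−a)S·A_cross = εσ·A_surf·T⁴  ⇒  T⁴ = (1−a)S/(4σ).
T⁴ = 0.610·2110/(4·5.67×10⁻⁸) = 5.675×10⁹ K⁴.
T = (5.675×10⁹)^(1/4).

T ≈ 274 K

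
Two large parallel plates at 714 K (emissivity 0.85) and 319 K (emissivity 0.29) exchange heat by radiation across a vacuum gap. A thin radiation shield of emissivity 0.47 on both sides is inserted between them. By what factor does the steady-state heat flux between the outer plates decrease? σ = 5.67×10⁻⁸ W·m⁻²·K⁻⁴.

factor ≈ 1.90

Without shield: q₀ = σΔ(T⁴)/(1/ε₁+1/ε₂−1) with denominator 3.625.
With shield the two gaps are in series; the resistances add: (1/ε₁+1/ε_s−1)+(1/ε_s+1/ε₂−1) = 2.304+4.576 = 6.880.
Heat-flux ratio q₀/q = 6.880/3.625.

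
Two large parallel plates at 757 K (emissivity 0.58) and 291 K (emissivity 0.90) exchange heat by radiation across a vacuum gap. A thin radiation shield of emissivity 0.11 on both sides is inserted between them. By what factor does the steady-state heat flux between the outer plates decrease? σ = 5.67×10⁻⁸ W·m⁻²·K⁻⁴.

Without shield: q₀ = σΔ(T⁴)/(1/ε₁+1/ε₂−1) with denominator 1.835.
With shield the two gaps are in series; the resistances add: (1/ε₁+1/ε_s−1)+(1/ε_s+1/ε₂−1) = 9.815+9.202 = 19.02.
Heat-flux ratio q₀/q = 19.02/1.835.

factor ≈ 10.4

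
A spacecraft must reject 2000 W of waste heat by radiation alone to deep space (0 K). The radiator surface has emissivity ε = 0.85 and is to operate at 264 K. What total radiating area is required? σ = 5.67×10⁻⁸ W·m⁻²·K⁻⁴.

A ≈ 8.54 m²

P = εσA T⁴ ⇒ A = P/(εσT⁴).
T⁴ = 4.858×10⁹ K⁴.
A = 2000/(0.85 × 5.67×10⁻⁸ × 4.858×10⁹).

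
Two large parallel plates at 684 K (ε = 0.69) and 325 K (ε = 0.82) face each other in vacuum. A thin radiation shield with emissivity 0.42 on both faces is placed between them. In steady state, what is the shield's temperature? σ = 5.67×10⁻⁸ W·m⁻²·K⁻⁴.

In steady state the net flux on the hot side equals that on the cold side.
σ(T₁⁴−T_s⁴)/D₁ = σ(T_s⁴−T₂⁴)/D₂, with D₁ = 1/ε₁+1/ε_s−1 = 2.830, D₂ = 1/ε_s+1/ε₂−1 = 2.600.
Solve for T_s⁴: T_s⁴ = (D₂·T₁⁴ + D₁·T₂⁴)/(D₁+D₂) = 1.106×10¹¹ K⁴.

T_s ≈ 577 K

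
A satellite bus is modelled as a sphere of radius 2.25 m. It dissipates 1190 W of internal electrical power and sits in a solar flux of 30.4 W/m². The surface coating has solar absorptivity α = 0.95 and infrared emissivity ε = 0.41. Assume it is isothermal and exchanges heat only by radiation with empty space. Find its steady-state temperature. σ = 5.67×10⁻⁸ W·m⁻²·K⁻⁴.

At steady state, absorbed solar power + internal power = radiated power.
Absorbed: α·S·A_cross = 0.95·30.4·15.90 = 459.3 W (cross-section πr²).
Total input = 459.3 + 1190 = 1649 W.
Radiated: εσ·A_surf·T⁴ with A_surf = 4πr² = 63.62 m².
T⁴ = 1649/(0.41·5.67×10⁻⁸·63.62) = 1.115×10⁹ K⁴.

T ≈ 183 K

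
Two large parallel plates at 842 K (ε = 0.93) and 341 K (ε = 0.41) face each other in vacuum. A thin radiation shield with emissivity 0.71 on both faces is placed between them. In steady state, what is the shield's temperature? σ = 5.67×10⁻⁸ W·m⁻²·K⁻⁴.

In steady state the net flux on the hot side equals that on the cold side.
σ(T₁⁴−T_s⁴)/D₁ = σ(T_s⁴−T₂⁴)/D₂, with D₁ = 1/ε₁+1/ε_s−1 = 1.484, D₂ = 1/ε_s+1/ε₂−1 = 2.847.
Solve for T_s⁴: T_s⁴ = (D₂·T₁⁴ + D₁·T₂⁴)/(D₁+D₂) = 3.351×10¹¹ K⁴.

T_s ≈ 761 K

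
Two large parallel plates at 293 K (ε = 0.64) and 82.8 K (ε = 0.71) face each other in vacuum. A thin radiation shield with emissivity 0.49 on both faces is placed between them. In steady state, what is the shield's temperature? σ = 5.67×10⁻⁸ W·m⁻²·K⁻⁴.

T_s ≈ 245 K

In steady state the net flux on the hot side equals that on the cold side.
σ(T₁⁴−T_s⁴)/D₁ = σ(T_s⁴−T₂⁴)/D₂, with D₁ = 1/ε₁+1/ε_s−1 = 2.603, D₂ = 1/ε_s+1/ε₂−1 = 2.449.
Solve for T_s⁴: T_s⁴ = (D₂·T₁⁴ + D₁·T₂⁴)/(D₁+D₂) = 3.597×10⁹ K⁴.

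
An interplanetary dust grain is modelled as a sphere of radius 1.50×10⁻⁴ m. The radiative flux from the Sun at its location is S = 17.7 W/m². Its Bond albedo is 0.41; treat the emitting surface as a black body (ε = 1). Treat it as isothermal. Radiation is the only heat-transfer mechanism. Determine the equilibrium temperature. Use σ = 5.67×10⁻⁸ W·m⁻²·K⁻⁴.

T ≈ 82.4 K

At equilibrium, absorbed power = emitted power.
Absorbing cross-section = πr² = 7.069×10⁻⁸ m²; emitting surface = 4πr² = 2.827×10⁻⁷ m² (ratio 4).
(1−a)S·A_cross = εσ·A_surf·T⁴  ⇒  T⁴ = (1−a)S/(4σ).
T⁴ = 0.590·17.7/(4·5.67×10⁻⁸) = 4.604×10⁷ K⁴.
T = (4.604×10⁷)^(1/4).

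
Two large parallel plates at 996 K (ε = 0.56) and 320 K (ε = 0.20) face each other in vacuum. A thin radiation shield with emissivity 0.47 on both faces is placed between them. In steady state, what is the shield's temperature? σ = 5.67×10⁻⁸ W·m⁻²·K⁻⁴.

In steady state the net flux on the hot side equals that on the cold side.
σ(T₁⁴−T_s⁴)/D₁ = σ(T_s⁴−T₂⁴)/D₂, with D₁ = 1/ε₁+1/ε_s−1 = 2.913, D₂ = 1/ε_s+1/ε₂−1 = 6.128.
Solve for T_s⁴: T_s⁴ = (D₂·T₁⁴ + D₁·T₂⁴)/(D₁+D₂) = 6.704×10¹¹ K⁴.

T_s ≈ 905 K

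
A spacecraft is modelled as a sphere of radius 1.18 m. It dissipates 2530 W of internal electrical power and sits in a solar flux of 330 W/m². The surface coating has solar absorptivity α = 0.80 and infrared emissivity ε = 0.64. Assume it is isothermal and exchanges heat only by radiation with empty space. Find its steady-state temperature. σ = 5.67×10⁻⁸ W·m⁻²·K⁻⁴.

T ≈ 276 K

At steady state, absorbed solar power + internal power = radiated power.
Absorbed: α·S·A_cross = 0.80·330·4.374 = 1155 W (cross-section πr²).
Total input = 1155 + 2530 = 3685 W.
Radiated: εσ·A_surf·T⁴ with A_surf = 4πr² = 17.50 m².
T⁴ = 3685/(0.64·5.67×10⁻⁸·17.50) = 5.803×10⁹ K⁴.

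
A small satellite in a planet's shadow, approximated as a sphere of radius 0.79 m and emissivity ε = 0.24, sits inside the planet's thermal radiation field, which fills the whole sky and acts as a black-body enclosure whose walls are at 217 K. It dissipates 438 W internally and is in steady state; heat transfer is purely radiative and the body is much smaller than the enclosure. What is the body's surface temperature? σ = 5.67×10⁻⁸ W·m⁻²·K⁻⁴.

For a small grey body in a large enclosure, net radiated power = εσA(T⁴ − T_w⁴).
Steady state: P = εσA(T⁴ − T_w⁴) with A = 4πr² = 7.843 m².
T⁴ = P/(εσA) + T_w⁴ = 438/(0.24·5.67×10⁻⁸·7.843) + (217)⁴
    = 4.104×10⁹ + 2.217×10⁹ = 6.321×10⁹ K⁴.

T ≈ 282 K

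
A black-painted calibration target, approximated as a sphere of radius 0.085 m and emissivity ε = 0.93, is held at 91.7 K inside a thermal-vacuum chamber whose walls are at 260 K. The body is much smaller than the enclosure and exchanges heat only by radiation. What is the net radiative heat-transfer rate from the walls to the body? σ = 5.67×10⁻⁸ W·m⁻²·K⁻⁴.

P_net ≈ 21.5 W

For a small grey body in a large enclosure: P_net = εσA(T_body⁴ − T_wall⁴).
A = 4πr² = 0.09079 m²; T_body⁴ − T_wall⁴ = 7.071×10⁷ − 4.570×10⁹ = -4.499×10⁹ K⁴.
|P_net| = 0.93·5.67×10⁻⁸·0.09079·4.499×10⁹.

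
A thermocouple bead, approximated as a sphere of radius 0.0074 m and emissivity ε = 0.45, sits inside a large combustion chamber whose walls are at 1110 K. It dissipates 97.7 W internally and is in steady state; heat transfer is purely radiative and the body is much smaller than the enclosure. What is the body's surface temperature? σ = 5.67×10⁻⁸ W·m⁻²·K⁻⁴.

T ≈ 1630 K

For a small grey body in a large enclosure, net radiated power = εσA(T⁴ − T_w⁴).
Steady state: P = εσA(T⁴ − T_w⁴) with A = 4πr² = 6.881×10⁻⁴ m².
T⁴ = P/(εσA) + T_w⁴ = 97.7/(0.45·5.67×10⁻⁸·6.881×10⁻⁴) + (1110)⁴
    = 5.564×10¹² + 1.518×10¹² = 7.083×10¹² K⁴.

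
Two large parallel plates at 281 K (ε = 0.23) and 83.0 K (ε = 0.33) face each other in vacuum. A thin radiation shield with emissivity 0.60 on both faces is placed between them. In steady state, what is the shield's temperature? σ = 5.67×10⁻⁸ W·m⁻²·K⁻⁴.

T_s ≈ 227 K

In steady state the net flux on the hot side equals that on the cold side.
σ(T₁⁴−T_s⁴)/D₁ = σ(T_s⁴−T₂⁴)/D₂, with D₁ = 1/ε₁+1/ε_s−1 = 5.014, D₂ = 1/ε_s+1/ε₂−1 = 3.697.
Solve for T_s⁴: T_s⁴ = (D₂·T₁⁴ + D₁·T₂⁴)/(D₁+D₂) = 2.673×10⁹ K⁴.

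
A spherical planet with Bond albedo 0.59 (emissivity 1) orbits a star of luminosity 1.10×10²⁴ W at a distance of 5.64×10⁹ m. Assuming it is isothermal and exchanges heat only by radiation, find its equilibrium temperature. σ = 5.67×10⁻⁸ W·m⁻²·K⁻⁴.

First find the stellar flux at distance d: S = L/(4πd²) = 1.10×10²⁴/(4π·(5.64×10⁹)²) = 2752 W/m².
For an isothermal sphere, absorbed (1−a)S·πr² = emitted σ·4πr²·T⁴, so T⁴ = (1−a)S/(4σ).
T⁴ = 0.410·2752/(4·5.67×10⁻⁸) = 4.975×10⁹ K⁴.

T ≈ 266 K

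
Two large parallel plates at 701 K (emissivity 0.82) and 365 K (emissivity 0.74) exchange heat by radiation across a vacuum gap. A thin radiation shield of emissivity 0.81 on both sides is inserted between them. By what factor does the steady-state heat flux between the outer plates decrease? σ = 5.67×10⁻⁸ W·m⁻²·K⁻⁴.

Without shield: q₀ = σΔ(T⁴)/(1/ε₁+1/ε₂−1) with denominator 1.571.
With shield the two gaps are in series; the resistances add: (1/ε₁+1/ε_s−1)+(1/ε_s+1/ε₂−1) = 1.454+1.586 = 3.040.
Heat-flux ratio q₀/q = 3.040/1.571.

factor ≈ 1.94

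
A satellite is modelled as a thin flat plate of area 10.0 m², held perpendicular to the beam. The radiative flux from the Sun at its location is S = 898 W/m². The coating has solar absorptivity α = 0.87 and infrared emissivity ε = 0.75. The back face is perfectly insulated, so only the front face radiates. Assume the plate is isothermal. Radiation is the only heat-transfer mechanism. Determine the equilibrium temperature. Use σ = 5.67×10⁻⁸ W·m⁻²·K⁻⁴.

T ≈ 368 K

At equilibrium, absorbed power = emitted power.
Absorbing cross-section = A = 10.00 m²; emitting surface = A = 10.00 m² (ratio 1).
αS·A_cross = εσ·A_surf·T⁴  ⇒  T⁴ = αS/(ε·1σ).
T⁴ = 0.870·898/(0.75·1·5.67×10⁻⁸) = 1.837×10¹⁰ K⁴.
T = (1.837×10¹⁰)^(1/4).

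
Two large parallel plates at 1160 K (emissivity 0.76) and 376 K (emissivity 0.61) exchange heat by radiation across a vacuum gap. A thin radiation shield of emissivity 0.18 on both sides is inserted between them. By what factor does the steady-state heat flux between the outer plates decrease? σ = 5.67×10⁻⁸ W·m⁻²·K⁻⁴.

factor ≈ 6.17

Without shield: q₀ = σΔ(T⁴)/(1/ε₁+1/ε₂−1) with denominator 1.955.
With shield the two gaps are in series; the resistances add: (1/ε₁+1/ε_s−1)+(1/ε_s+1/ε₂−1) = 5.871+6.195 = 12.07.
Heat-flux ratio q₀/q = 12.07/1.955.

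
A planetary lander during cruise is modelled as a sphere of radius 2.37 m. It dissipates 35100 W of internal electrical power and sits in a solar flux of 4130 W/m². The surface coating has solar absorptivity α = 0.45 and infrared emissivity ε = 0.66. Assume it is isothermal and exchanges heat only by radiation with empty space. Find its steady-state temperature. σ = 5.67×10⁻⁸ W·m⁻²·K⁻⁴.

T ≈ 400 K

At steady state, absorbed solar power + internal power = radiated power.
Absorbed: α·S·A_cross = 0.45·4130·17.65 = 32800 W (cross-section πr²).
Total input = 32800 + 35100 = 67900 W.
Radiated: εσ·A_surf·T⁴ with A_surf = 4πr² = 70.58 m².
T⁴ = 67900/(0.66·5.67×10⁻⁸·70.58) = 2.570×10¹⁰ K⁴.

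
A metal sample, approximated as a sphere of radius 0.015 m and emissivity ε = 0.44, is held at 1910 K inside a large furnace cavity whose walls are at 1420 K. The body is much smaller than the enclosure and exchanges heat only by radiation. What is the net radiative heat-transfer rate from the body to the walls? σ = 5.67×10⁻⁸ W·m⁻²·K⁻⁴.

P_net ≈ 652 W

For a small grey body in a large enclosure: P_net = εσA(T_body⁴ − T_wall⁴).
A = 4πr² = 0.002827 m²; T_body⁴ − T_wall⁴ = 1.331×10¹³ − 4.066×10¹² = 9.243×10¹² K⁴.
|P_net| = 0.44·5.67×10⁻⁸·0.002827·9.243×10¹².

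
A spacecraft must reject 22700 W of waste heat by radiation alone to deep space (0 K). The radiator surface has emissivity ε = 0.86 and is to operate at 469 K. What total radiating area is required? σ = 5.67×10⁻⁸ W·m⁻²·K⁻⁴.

A ≈ 9.62 m²

P = εσA T⁴ ⇒ A = P/(εσT⁴).
T⁴ = 4.838×10¹⁰ K⁴.
A = 22700/(0.86 × 5.67×10⁻⁸ × 4.838×10¹⁰).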